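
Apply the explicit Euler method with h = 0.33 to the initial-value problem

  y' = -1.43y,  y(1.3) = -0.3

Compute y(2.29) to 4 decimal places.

Euler: y_{n+1} = y_n + h·f(t_n, y_n).
t=1.300000, y=-0.300000: f=0.429000 → y ← -0.300000 + 0.33·0.429000 = -0.158430
t=1.630000, y=-0.158430: f=0.226555 → y ← -0.158430 + 0.33·0.226555 = -0.083667
t=1.960000, y=-0.083667: f=0.119644 → y ← -0.083667 + 0.33·0.119644 = -0.044184
y(2.29) ≈ -0.0442

-0.0442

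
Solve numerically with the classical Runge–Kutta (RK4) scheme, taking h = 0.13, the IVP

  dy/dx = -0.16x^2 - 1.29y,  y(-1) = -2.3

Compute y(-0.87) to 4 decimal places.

RK4: k1 = f(x_n, y_n); k2 = f(x_n + h/2, y_n + (h/2)·k1); k3 = f(x_n + h/2, y_n + (h/2)·k2); k4 = f(x_n + h, y_n + h·k3); y_{n+1} = y_n + (h/6)·(k1 + 2k2 + 2k3 + k4).
x=-1.000000, y=-2.300000:
  k1 = f(-1.000000, -2.300000) = 2.807000
  k2 = f(-0.935000, -2.117545) = 2.591757
  k3 = f(-0.935000, -2.131536) = 2.609805
  k4 = f(-0.870000, -1.960725) = 2.408232
  y ← -2.300000 + (0.13/6)·(k1 + 2k2 + 2k3 + k4) = -1.961602
y(-0.87) ≈ -1.9616

-1.9616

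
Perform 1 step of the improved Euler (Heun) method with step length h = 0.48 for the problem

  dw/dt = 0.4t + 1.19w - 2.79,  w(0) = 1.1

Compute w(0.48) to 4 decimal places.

Heun: k1 = f(t_n, w_n); k2 = f(t_n + h, w_n + h·k1); w_{n+1} = w_n + (h/2)·(k1 + k2).
t=0.000000, w=1.100000:
  k1 = f(0.000000, 1.100000) = -1.481000
  k2 = f(0.480000, 0.389120) = -2.134947
  w ← 1.100000 + (0.48/2)·(-1.481000 + (-2.134947)) = 0.232173
w(0.48) ≈ 0.2322

0.2322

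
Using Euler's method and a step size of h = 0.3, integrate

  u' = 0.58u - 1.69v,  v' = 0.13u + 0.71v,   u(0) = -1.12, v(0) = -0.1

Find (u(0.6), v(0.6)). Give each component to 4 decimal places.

Euler on (u,v): u_{n+1} = u_n + h·u', v_{n+1} = v_n + h·v'.
0.000000: (-1.120000, -0.100000); f=(-0.480600, -0.216600) → (-1.264180, -0.164980)
0.300000: (-1.264180, -0.164980); f=(-0.454408, -0.281479) → (-1.400502, -0.249424)
(u(0.6), v(0.6)) ≈ (-1.4005, -0.2494)

-1.4005, -0.2494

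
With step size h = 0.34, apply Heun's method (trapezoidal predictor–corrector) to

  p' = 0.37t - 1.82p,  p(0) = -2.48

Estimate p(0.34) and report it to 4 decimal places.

Heun: k1 = f(t_n, p_n); k2 = f(t_n + h, p_n + h·k1); p_{n+1} = p_n + (h/2)·(k1 + k2).
t=0.000000, p=-2.480000:
  k1 = f(0.000000, -2.480000) = 4.513600
  k2 = f(0.340000, -0.945376) = 1.846384
  p ← -2.480000 + (0.34/2)·(4.513600 + 1.846384) = -1.398803
p(0.34) ≈ -1.3988

-1.3988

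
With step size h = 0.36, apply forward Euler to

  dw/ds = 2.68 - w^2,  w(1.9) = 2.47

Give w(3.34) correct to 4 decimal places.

Euler: w_{n+1} = w_n + h·f(s_n, w_n).
s=1.900000, w=2.470000: f=-3.420900 → w ← 2.470000 + 0.36·(-3.420900) = 1.238476
s=2.260000, w=1.238476: f=1.146177 → w ← 1.238476 + 0.36·1.146177 = 1.651100
s=2.620000, w=1.651100: f=-0.046131 → w ← 1.651100 + 0.36·(-0.046131) = 1.634493
s=2.980000, w=1.634493: f=0.008433 → w ← 1.634493 + 0.36·0.008433 = 1.637529
w(3.34) ≈ 1.6375

1.6375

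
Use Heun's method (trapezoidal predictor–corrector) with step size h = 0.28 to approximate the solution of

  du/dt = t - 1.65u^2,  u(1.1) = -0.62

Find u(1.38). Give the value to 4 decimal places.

-0.4170

Heun: k1 = f(t_n, u_n); k2 = f(t_n + h, u_n + h·k1); u_{n+1} = u_n + (h/2)·(k1 + k2).
t=1.100000, u=-0.620000:
  k1 = f(1.100000, -0.620000) = 0.465740
  k2 = f(1.380000, -0.489593) = 0.984493
  u ← -0.620000 + (0.28/2)·(0.465740 + 0.984493) = -0.416967
u(1.38) ≈ -0.4170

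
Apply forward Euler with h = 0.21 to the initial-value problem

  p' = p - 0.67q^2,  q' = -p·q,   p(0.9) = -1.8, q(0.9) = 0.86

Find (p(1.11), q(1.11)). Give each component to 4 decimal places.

Euler on (p,q): p_{n+1} = p_n + h·p', q_{n+1} = q_n + h·q'.
0.900000: (-1.800000, 0.860000); f=(-2.295532, 1.548000) → (-2.282062, 1.185080)
(p(1.11), q(1.11)) ≈ (-2.2821, 1.1851)

-2.2821, 1.1851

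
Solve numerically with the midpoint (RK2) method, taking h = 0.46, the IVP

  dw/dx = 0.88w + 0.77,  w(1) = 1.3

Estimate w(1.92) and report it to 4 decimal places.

Midpoint: k1 = f(x_n, w_n); k2 = f(x_n + h/2, w_n + (h/2)·k1); w_{n+1} = w_n + h·k2.
x=1.000000, w=1.300000:
  k1 = f(1.000000, 1.300000) = 1.914000
  k2 = f(1.230000, 1.740220) = 2.301394
  w ← 1.300000 + 0.46·2.301394 = 2.358641
x=1.460000, w=2.358641:
  k1 = f(1.460000, 2.358641) = 2.845604
  k2 = f(1.690000, 3.013130) = 3.421554
  w ← 2.358641 + 0.46·3.421554 = 3.932556
w(1.92) ≈ 3.9326

3.9326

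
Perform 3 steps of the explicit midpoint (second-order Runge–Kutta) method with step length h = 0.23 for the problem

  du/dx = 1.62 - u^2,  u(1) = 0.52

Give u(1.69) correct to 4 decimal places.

Midpoint: k1 = f(x_n, u_n); k2 = f(x_n + h/2, u_n + (h/2)·k1); u_{n+1} = u_n + h·k2.
x=1.000000, u=0.520000:
  k1 = f(1.000000, 0.520000) = 1.349600
  k2 = f(1.115000, 0.675204) = 1.164100
  u ← 0.520000 + 0.23·1.164100 = 0.787743
x=1.230000, u=0.787743:
  k1 = f(1.230000, 0.787743) = 0.999461
  k2 = f(1.345000, 0.902681) = 0.805167
  u ← 0.787743 + 0.23·0.805167 = 0.972931
x=1.460000, u=0.972931:
  k1 = f(1.460000, 0.972931) = 0.673405
  k2 = f(1.575000, 1.050373) = 0.516717
  u ← 0.972931 + 0.23·0.516717 = 1.091776
u(1.69) ≈ 1.0918

1.0918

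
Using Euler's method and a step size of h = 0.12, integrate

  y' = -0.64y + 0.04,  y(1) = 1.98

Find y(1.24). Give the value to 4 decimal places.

Euler: y_{n+1} = y_n + h·f(t_n, y_n).
t=1.000000, y=1.980000: f=-1.227200 → y ← 1.980000 + 0.12·(-1.227200) = 1.832736
t=1.120000, y=1.832736: f=-1.132951 → y ← 1.832736 + 0.12·(-1.132951) = 1.696782
y(1.24) ≈ 1.6968

1.6968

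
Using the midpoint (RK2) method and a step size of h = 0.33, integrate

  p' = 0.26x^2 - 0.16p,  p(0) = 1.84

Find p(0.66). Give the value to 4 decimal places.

Midpoint: k1 = f(x_n, p_n); k2 = f(x_n + h/2, p_n + (h/2)·k1); p_{n+1} = p_n + h·k2.
x=0.000000, p=1.840000:
  k1 = f(0.000000, 1.840000) = -0.294400
  k2 = f(0.165000, 1.791424) = -0.279549
  p ← 1.840000 + 0.33·(-0.279549) = 1.747749
x=0.330000, p=1.747749:
  k1 = f(0.330000, 1.747749) = -0.251326
  k2 = f(0.495000, 1.706280) = -0.209298
  p ← 1.747749 + 0.33·(-0.209298) = 1.678680
p(0.66) ≈ 1.6787

1.6787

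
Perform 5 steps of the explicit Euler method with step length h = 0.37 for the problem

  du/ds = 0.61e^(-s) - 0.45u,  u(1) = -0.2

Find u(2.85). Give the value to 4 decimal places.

Euler: u_{n+1} = u_n + h·f(s_n, u_n).
s=1.000000, u=-0.200000: f=0.314406 → u ← -0.200000 + 0.37·0.314406 = -0.083670
s=1.370000, u=-0.083670: f=0.192657 → u ← -0.083670 + 0.37·0.192657 = -0.012387
s=1.740000, u=-0.012387: f=0.112641 → u ← -0.012387 + 0.37·0.112641 = 0.029291
s=2.110000, u=0.029291: f=0.060774 → u ← 0.029291 + 0.37·0.060774 = 0.051777
s=2.480000, u=0.051777: f=0.027784 → u ← 0.051777 + 0.37·0.027784 = 0.062057
u(2.85) ≈ 0.0621

0.0621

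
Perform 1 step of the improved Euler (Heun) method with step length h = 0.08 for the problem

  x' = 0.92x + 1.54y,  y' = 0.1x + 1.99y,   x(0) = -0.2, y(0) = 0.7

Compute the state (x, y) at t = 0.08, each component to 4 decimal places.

Heun on (x,y): k1 = f(t_n, state_n); k2 = f(t_n + h, state_n + h·k1); state_{n+1} = state_n + (h/2)·(k1 + k2).
0.000000: (-0.200000, 0.700000)
  k1 = (0.894000, 1.373000)
  predictor → (-0.128480, 0.809840)
  k2 = (1.128952, 1.598734)
  → (-0.119082, 0.818869)
(x(0.08), y(0.08)) ≈ (-0.1191, 0.8189)

-0.1191, 0.8189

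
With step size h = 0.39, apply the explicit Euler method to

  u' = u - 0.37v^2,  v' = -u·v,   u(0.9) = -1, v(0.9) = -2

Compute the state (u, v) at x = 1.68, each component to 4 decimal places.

-3.8496, -4.9128

Euler on (u,v): u_{n+1} = u_n + h·u', v_{n+1} = v_n + h·v'.
0.900000: (-1.000000, -2.000000); f=(-2.480000, -2.000000) → (-1.967200, -2.780000)
1.290000: (-1.967200, -2.780000); f=(-4.826708, -5.468816) → (-3.849616, -4.912838)
(u(1.68), v(1.68)) ≈ (-3.8496, -4.9128)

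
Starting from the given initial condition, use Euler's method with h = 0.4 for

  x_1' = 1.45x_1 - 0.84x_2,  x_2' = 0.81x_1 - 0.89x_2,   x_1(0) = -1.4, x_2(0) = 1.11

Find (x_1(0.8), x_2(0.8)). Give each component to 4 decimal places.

-4.1720, -0.6693

Euler on (x_1,x_2): x_1_{n+1} = x_1_n + h·x_1', x_2_{n+1} = x_2_n + h·x_2'.
0.000000: (-1.400000, 1.110000); f=(-2.962400, -2.121900) → (-2.584960, 0.261240)
0.400000: (-2.584960, 0.261240); f=(-3.967634, -2.326321) → (-4.172013, -0.669288)
(x_1(0.8), x_2(0.8)) ≈ (-4.1720, -0.6693)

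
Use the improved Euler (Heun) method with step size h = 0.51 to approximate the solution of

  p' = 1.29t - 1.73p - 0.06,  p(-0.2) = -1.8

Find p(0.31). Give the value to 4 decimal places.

-0.8353

Heun: k1 = f(t_n, p_n); k2 = f(t_n + h, p_n + h·k1); p_{n+1} = p_n + (h/2)·(k1 + k2).
t=-0.200000, p=-1.800000:
  k1 = f(-0.200000, -1.800000) = 2.796000
  k2 = f(0.310000, -0.374040) = 0.986989
  p ← -1.800000 + (0.51/2)·(2.796000 + 0.986989) = -0.835338
p(0.31) ≈ -0.8353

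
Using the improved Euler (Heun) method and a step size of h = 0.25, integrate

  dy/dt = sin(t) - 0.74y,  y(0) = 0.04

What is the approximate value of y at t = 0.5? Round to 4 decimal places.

Heun: k1 = f(t_n, y_n); k2 = f(t_n + h, y_n + h·k1); y_{n+1} = y_n + (h/2)·(k1 + k2).
t=0.000000, y=0.040000:
  k1 = f(0.000000, 0.040000) = -0.029600
  k2 = f(0.250000, 0.032600) = 0.223280
  y ← 0.040000 + (0.25/2)·(-0.029600 + 0.223280) = 0.064210
t=0.250000, y=0.064210:
  k1 = f(0.250000, 0.064210) = 0.199889
  k2 = f(0.500000, 0.114182) = 0.394931
  y ← 0.064210 + (0.25/2)·(0.199889 + 0.394931) = 0.138562
y(0.5) ≈ 0.1386

0.1386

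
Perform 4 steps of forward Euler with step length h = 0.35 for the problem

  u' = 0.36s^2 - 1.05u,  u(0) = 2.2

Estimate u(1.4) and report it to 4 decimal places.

Euler: u_{n+1} = u_n + h·f(s_n, u_n).
s=0.000000, u=2.200000: f=-2.310000 → u ← 2.200000 + 0.35·(-2.310000) = 1.391500
s=0.350000, u=1.391500: f=-1.416975 → u ← 1.391500 + 0.35·(-1.416975) = 0.895559
s=0.700000, u=0.895559: f=-0.763937 → u ← 0.895559 + 0.35·(-0.763937) = 0.628181
s=1.050000, u=0.628181: f=-0.262690 → u ← 0.628181 + 0.35·(-0.262690) = 0.536239
u(1.4) ≈ 0.5362

0.5362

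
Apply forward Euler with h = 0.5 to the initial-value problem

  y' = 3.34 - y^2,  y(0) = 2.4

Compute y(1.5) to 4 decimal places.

Euler: y_{n+1} = y_n + h·f(t_n, y_n).
t=0.000000, y=2.400000: f=-2.420000 → y ← 2.400000 + 0.5·(-2.420000) = 1.190000
t=0.500000, y=1.190000: f=1.923900 → y ← 1.190000 + 0.5·1.923900 = 2.151950
t=1.000000, y=2.151950: f=-1.290889 → y ← 2.151950 + 0.5·(-1.290889) = 1.506506
y(1.5) ≈ 1.5065

1.5065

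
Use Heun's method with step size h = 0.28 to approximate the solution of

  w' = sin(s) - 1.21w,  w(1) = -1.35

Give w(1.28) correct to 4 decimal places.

-0.7581

Heun: k1 = f(s_n, w_n); k2 = f(s_n + h, w_n + h·k1); w_{n+1} = w_n + (h/2)·(k1 + k2).
s=1.000000, w=-1.350000:
  k1 = f(1.000000, -1.350000) = 2.474971
  k2 = f(1.280000, -0.657008) = 1.752996
  w ← -1.350000 + (0.28/2)·(2.474971 + 1.752996) = -0.758085
w(1.28) ≈ -0.7581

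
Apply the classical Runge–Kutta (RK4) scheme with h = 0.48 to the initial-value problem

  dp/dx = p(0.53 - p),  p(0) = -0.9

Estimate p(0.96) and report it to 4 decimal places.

-51.1658

RK4: k1 = f(x_n, p_n); k2 = f(x_n + h/2, p_n + (h/2)·k1); k3 = f(x_n + h/2, p_n + (h/2)·k2); k4 = f(x_n + h, p_n + h·k3); p_{n+1} = p_n + (h/6)·(k1 + 2k2 + 2k3 + k4).
x=0.000000, p=-0.900000:
  k1 = f(0.000000, -0.900000) = -1.287000
  k2 = f(0.240000, -1.208880) = -2.102097
  k3 = f(0.240000, -1.404503) = -2.717016
  k4 = f(0.480000, -2.204168) = -6.026565
  p ← -0.900000 + (0.48/6)·(k1 + 2k2 + 2k3 + k4) = -2.256143
x=0.480000, p=-2.256143:
  k1 = f(0.480000, -2.256143) = -6.285939
  k2 = f(0.720000, -3.764769) = -16.168811
  k3 = f(0.720000, -6.136658) = -40.911001
  k4 = f(0.960000, -21.893424) = -490.925517
  p ← -2.256143 + (0.48/6)·(k1 + 2k2 + 2k3 + k4) = -51.165830
p(0.96) ≈ -51.1658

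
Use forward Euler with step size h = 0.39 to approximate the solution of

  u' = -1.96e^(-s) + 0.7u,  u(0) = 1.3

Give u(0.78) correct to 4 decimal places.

Euler: u_{n+1} = u_n + h·f(s_n, u_n).
s=0.000000, u=1.300000: f=-1.050000 → u ← 1.300000 + 0.39·(-1.050000) = 0.890500
s=0.390000, u=0.890500: f=-0.703681 → u ← 0.890500 + 0.39·(-0.703681) = 0.616064
u(0.78) ≈ 0.6161

0.6161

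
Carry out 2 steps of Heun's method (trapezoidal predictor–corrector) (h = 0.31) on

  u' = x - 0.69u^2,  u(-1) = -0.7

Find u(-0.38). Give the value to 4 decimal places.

Heun: k1 = f(x_n, u_n); k2 = f(x_n + h, u_n + h·k1); u_{n+1} = u_n + (h/2)·(k1 + k2).
x=-1.000000, u=-0.700000:
  k1 = f(-1.000000, -0.700000) = -1.338100
  k2 = f(-0.690000, -1.114811) = -1.547534
  u ← -0.700000 + (0.31/2)·(-1.338100 + (-1.547534)) = -1.147273
x=-0.690000, u=-1.147273:
  k1 = f(-0.690000, -1.147273) = -1.598203
  k2 = f(-0.380000, -1.642716) = -2.241977
  u ← -1.147273 + (0.31/2)·(-1.598203 + (-2.241977)) = -1.742501
u(-0.38) ≈ -1.7425

-1.7425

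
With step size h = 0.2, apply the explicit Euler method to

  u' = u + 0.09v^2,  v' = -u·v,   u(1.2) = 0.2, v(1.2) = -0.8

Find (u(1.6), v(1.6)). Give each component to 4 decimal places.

0.3124, -0.7294

Euler on (u,v): u_{n+1} = u_n + h·u', v_{n+1} = v_n + h·v'.
1.200000: (0.200000, -0.800000); f=(0.257600, 0.160000) → (0.251520, -0.768000)
1.400000: (0.251520, -0.768000); f=(0.304604, 0.193167) → (0.312441, -0.729367)
(u(1.6), v(1.6)) ≈ (0.3124, -0.7294)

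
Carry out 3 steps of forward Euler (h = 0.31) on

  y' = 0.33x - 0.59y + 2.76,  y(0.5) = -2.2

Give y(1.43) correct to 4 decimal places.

1.1422

Euler: y_{n+1} = y_n + h·f(x_n, y_n).
x=0.500000, y=-2.200000: f=4.223000 → y ← -2.200000 + 0.31·4.223000 = -0.890870
x=0.810000, y=-0.890870: f=3.552913 → y ← -0.890870 + 0.31·3.552913 = 0.210533
x=1.120000, y=0.210533: f=3.005385 → y ← 0.210533 + 0.31·3.005385 = 1.142203
y(1.43) ≈ 1.1422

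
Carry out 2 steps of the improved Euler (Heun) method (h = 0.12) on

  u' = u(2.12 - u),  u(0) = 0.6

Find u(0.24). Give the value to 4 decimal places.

Heun: k1 = f(x_n, u_n); k2 = f(x_n + h, u_n + h·k1); u_{n+1} = u_n + (h/2)·(k1 + k2).
x=0.000000, u=0.600000:
  k1 = f(0.000000, 0.600000) = 0.912000
  k2 = f(0.120000, 0.709440) = 1.000708
  u ← 0.600000 + (0.12/2)·(0.912000 + 1.000708) = 0.714762
x=0.120000, u=0.714762:
  k1 = f(0.120000, 0.714762) = 1.004411
  k2 = f(0.240000, 0.835292) = 1.073106
  u ← 0.714762 + (0.12/2)·(1.004411 + 1.073106) = 0.839413
u(0.24) ≈ 0.8394

0.8394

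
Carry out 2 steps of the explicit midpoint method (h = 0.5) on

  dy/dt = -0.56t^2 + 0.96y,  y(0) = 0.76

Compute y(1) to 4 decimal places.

1.7317

Midpoint: k1 = f(t_n, y_n); k2 = f(t_n + h/2, y_n + (h/2)·k1); y_{n+1} = y_n + h·k2.
t=0.000000, y=0.760000:
  k1 = f(0.000000, 0.760000) = 0.729600
  k2 = f(0.250000, 0.942400) = 0.869704
  y ← 0.760000 + 0.5·0.869704 = 1.194852
t=0.500000, y=1.194852:
  k1 = f(0.500000, 1.194852) = 1.007058
  k2 = f(0.750000, 1.446616) = 1.073752
  y ← 1.194852 + 0.5·1.073752 = 1.731728
y(1) ≈ 1.7317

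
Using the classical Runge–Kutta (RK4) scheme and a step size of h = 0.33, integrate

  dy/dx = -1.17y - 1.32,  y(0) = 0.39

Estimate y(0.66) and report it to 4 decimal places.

RK4: k1 = f(x_n, y_n); k2 = f(x_n + h/2, y_n + (h/2)·k1); k3 = f(x_n + h/2, y_n + (h/2)·k2); k4 = f(x_n + h, y_n + h·k3); y_{n+1} = y_n + (h/6)·(k1 + 2k2 + 2k3 + k4).
x=0.000000, y=0.390000:
  k1 = f(0.000000, 0.390000) = -1.776300
  k2 = f(0.165000, 0.096911) = -1.433385
  k3 = f(0.165000, 0.153491) = -1.499585
  k4 = f(0.330000, -0.104863) = -1.197310
  y ← 0.390000 + (0.33/6)·(k1 + 2k2 + 2k3 + k4) = -0.096175
x=0.330000, y=-0.096175:
  k1 = f(0.330000, -0.096175) = -1.207475
  k2 = f(0.495000, -0.295409) = -0.974372
  k3 = f(0.495000, -0.256947) = -1.019372
  k4 = f(0.660000, -0.432568) = -0.813895
  y ← -0.096175 + (0.33/6)·(k1 + 2k2 + 2k3 + k4) = -0.426663
y(0.66) ≈ -0.4267

-0.4267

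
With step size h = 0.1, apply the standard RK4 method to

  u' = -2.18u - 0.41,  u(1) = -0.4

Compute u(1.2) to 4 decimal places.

-0.3251

RK4: k1 = f(t_n, u_n); k2 = f(t_n + h/2, u_n + (h/2)·k1); k3 = f(t_n + h/2, u_n + (h/2)·k2); k4 = f(t_n + h, u_n + h·k3); u_{n+1} = u_n + (h/6)·(k1 + 2k2 + 2k3 + k4).
t=1.000000, u=-0.400000:
  k1 = f(1.000000, -0.400000) = 0.462000
  k2 = f(1.050000, -0.376900) = 0.411642
  k3 = f(1.050000, -0.379418) = 0.417131
  k4 = f(1.100000, -0.358287) = 0.371065
  u ← -0.400000 + (0.1/6)·(k1 + 2k2 + 2k3 + k4) = -0.358490
t=1.100000, u=-0.358490:
  k1 = f(1.100000, -0.358490) = 0.371508
  k2 = f(1.150000, -0.339914) = 0.331013
  k3 = f(1.150000, -0.341939) = 0.335427
  k4 = f(1.200000, -0.324947) = 0.298385
  u ← -0.358490 + (0.1/6)·(k1 + 2k2 + 2k3 + k4) = -0.325110
u(1.2) ≈ -0.3251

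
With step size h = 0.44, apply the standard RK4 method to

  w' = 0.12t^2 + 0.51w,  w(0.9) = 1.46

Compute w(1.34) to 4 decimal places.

1.9014

RK4: k1 = f(t_n, w_n); k2 = f(t_n + h/2, w_n + (h/2)·k1); k3 = f(t_n + h/2, w_n + (h/2)·k2); k4 = f(t_n + h, w_n + h·k3); w_{n+1} = w_n + (h/6)·(k1 + 2k2 + 2k3 + k4).
t=0.900000, w=1.460000:
  k1 = f(0.900000, 1.460000) = 0.841800
  k2 = f(1.120000, 1.645196) = 0.989578
  k3 = f(1.120000, 1.677707) = 1.006159
  k4 = f(1.340000, 1.902710) = 1.185854
  w ← 1.460000 + (0.44/6)·(k1 + 2k2 + 2k3 + k4) = 1.901403
w(1.34) ≈ 1.9014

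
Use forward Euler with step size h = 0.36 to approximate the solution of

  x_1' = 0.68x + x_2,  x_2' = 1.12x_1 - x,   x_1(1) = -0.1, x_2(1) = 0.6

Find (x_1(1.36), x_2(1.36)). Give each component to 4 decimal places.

0.3608, 0.1997

Euler on (x_1,x_2): x_1_{n+1} = x_1_n + h·x_1', x_2_{n+1} = x_2_n + h·x_2'.
1.000000: (-0.100000, 0.600000); f=(1.280000, -1.112000) → (0.360800, 0.199680)
(x_1(1.36), x_2(1.36)) ≈ (0.3608, 0.1997)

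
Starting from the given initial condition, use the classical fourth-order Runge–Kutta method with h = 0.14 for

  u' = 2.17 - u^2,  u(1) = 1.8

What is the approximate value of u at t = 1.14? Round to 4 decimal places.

RK4: k1 = f(t_n, u_n); k2 = f(t_n + h/2, u_n + (h/2)·k1); k3 = f(t_n + h/2, u_n + (h/2)·k2); k4 = f(t_n + h, u_n + h·k3); u_{n+1} = u_n + (h/6)·(k1 + 2k2 + 2k3 + k4).
t=1.000000, u=1.800000:
  k1 = f(1.000000, 1.800000) = -1.070000
  k2 = f(1.070000, 1.725100) = -0.805970
  k3 = f(1.070000, 1.743582) = -0.870079
  k4 = f(1.140000, 1.678189) = -0.646318
  u ← 1.800000 + (0.14/6)·(k1 + 2k2 + 2k3 + k4) = 1.681737
u(1.14) ≈ 1.6817

1.6817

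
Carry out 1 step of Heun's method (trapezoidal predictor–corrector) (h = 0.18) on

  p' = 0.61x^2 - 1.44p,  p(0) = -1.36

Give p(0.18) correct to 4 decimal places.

Heun: k1 = f(x_n, p_n); k2 = f(x_n + h, p_n + h·k1); p_{n+1} = p_n + (h/2)·(k1 + k2).
x=0.000000, p=-1.360000:
  k1 = f(0.000000, -1.360000) = 1.958400
  k2 = f(0.180000, -1.007488) = 1.470547
  p ← -1.360000 + (0.18/2)·(1.958400 + 1.470547) = -1.051395
p(0.18) ≈ -1.0514

-1.0514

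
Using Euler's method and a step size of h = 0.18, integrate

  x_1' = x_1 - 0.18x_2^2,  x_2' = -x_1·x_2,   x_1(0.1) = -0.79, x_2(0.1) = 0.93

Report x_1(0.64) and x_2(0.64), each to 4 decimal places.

-1.4304, 1.5081

Euler on (x_1,x_2): x_1_{n+1} = x_1_n + h·x_1', x_2_{n+1} = x_2_n + h·x_2'.
0.100000: (-0.790000, 0.930000); f=(-0.945682, 0.734700) → (-0.960223, 1.062246)
0.280000: (-0.960223, 1.062246); f=(-1.163329, 1.019993) → (-1.169622, 1.245845)
0.460000: (-1.169622, 1.245845); f=(-1.449005, 1.457167) → (-1.430443, 1.508135)
(x_1(0.64), x_2(0.64)) ≈ (-1.4304, 1.5081)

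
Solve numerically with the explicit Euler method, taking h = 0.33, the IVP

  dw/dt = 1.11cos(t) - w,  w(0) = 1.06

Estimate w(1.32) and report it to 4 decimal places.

Euler: w_{n+1} = w_n + h·f(t_n, w_n).
t=0.000000, w=1.060000: f=0.050000 → w ← 1.060000 + 0.33·0.050000 = 1.076500
t=0.330000, w=1.076500: f=-0.026393 → w ← 1.076500 + 0.33·(-0.026393) = 1.067790
t=0.660000, w=1.067790: f=-0.190899 → w ← 1.067790 + 0.33·(-0.190899) = 1.004794
t=0.990000, w=1.004794: f=-0.395748 → w ← 1.004794 + 0.33·(-0.395748) = 0.874197
w(1.32) ≈ 0.8742

0.8742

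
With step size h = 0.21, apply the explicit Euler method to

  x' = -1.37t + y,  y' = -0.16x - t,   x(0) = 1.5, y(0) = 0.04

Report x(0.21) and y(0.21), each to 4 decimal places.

Euler on (x,y): x_{n+1} = x_n + h·x', y_{n+1} = y_n + h·y'.
0.000000: (1.500000, 0.040000); f=(0.040000, -0.240000) → (1.508400, -0.010400)
(x(0.21), y(0.21)) ≈ (1.5084, -0.0104)

1.5084, -0.0104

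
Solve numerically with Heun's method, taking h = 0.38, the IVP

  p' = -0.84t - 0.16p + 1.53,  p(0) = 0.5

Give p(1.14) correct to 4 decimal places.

Heun: k1 = f(t_n, p_n); k2 = f(t_n + h, p_n + h·k1); p_{n+1} = p_n + (h/2)·(k1 + k2).
t=0.000000, p=0.500000:
  k1 = f(0.000000, 0.500000) = 1.450000
  k2 = f(0.380000, 1.051000) = 1.042640
  p ← 0.500000 + (0.38/2)·(1.450000 + 1.042640) = 0.973602
t=0.380000, p=0.973602:
  k1 = f(0.380000, 0.973602) = 1.055024
  k2 = f(0.760000, 1.374511) = 0.671678
  p ← 0.973602 + (0.38/2)·(1.055024 + 0.671678) = 1.301675
t=0.760000, p=1.301675:
  k1 = f(0.760000, 1.301675) = 0.683332
  k2 = f(1.140000, 1.561341) = 0.322585
  p ← 1.301675 + (0.38/2)·(0.683332 + 0.322585) = 1.492799
p(1.14) ≈ 1.4928

1.4928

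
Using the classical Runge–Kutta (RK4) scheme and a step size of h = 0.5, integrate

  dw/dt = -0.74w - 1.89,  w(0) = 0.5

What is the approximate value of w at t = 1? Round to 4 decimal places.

-1.0967

RK4: k1 = f(t_n, w_n); k2 = f(t_n + h/2, w_n + (h/2)·k1); k3 = f(t_n + h/2, w_n + (h/2)·k2); k4 = f(t_n + h, w_n + h·k3); w_{n+1} = w_n + (h/6)·(k1 + 2k2 + 2k3 + k4).
t=0.000000, w=0.500000:
  k1 = f(0.000000, 0.500000) = -2.260000
  k2 = f(0.250000, -0.065000) = -1.841900
  k3 = f(0.250000, 0.039525) = -1.919248
  k4 = f(0.500000, -0.459624) = -1.549878
  w ← 0.500000 + (0.5/6)·(k1 + 2k2 + 2k3 + k4) = -0.444348
t=0.500000, w=-0.444348:
  k1 = f(0.500000, -0.444348) = -1.561183
  k2 = f(0.750000, -0.834644) = -1.272364
  k3 = f(0.750000, -0.762439) = -1.325795
  k4 = f(1.000000, -1.107246) = -1.070638
  w ← -0.444348 + (0.5/6)·(k1 + 2k2 + 2k3 + k4) = -1.096693
w(1) ≈ -1.0967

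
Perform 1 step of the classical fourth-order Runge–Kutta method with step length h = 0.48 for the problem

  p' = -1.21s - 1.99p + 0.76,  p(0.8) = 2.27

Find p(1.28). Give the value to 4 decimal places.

0.7170

RK4: k1 = f(s_n, p_n); k2 = f(s_n + h/2, p_n + (h/2)·k1); k3 = f(s_n + h/2, p_n + (h/2)·k2); k4 = f(s_n + h, p_n + h·k3); p_{n+1} = p_n + (h/6)·(k1 + 2k2 + 2k3 + k4).
s=0.800000, p=2.270000:
  k1 = f(0.800000, 2.270000) = -4.725300
  k2 = f(1.040000, 1.135928) = -2.758897
  k3 = f(1.040000, 1.607865) = -3.698051
  k4 = f(1.280000, 0.494936) = -1.773722
  p ← 2.270000 + (0.48/6)·(k1 + 2k2 + 2k3 + k4) = 0.716967
p(1.28) ≈ 0.7170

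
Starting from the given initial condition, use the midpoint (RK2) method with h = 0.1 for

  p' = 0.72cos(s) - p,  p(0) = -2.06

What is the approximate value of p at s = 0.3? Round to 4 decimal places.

Midpoint: k1 = f(s_n, p_n); k2 = f(s_n + h/2, p_n + (h/2)·k1); p_{n+1} = p_n + h·k2.
s=0.000000, p=-2.060000:
  k1 = f(0.000000, -2.060000) = 2.780000
  k2 = f(0.050000, -1.921000) = 2.640100
  p ← -2.060000 + 0.1·2.640100 = -1.795990
s=0.100000, p=-1.795990:
  k1 = f(0.100000, -1.795990) = 2.512393
  k2 = f(0.150000, -1.670370) = 2.382286
  p ← -1.795990 + 0.1·2.382286 = -1.557761
s=0.200000, p=-1.557761:
  k1 = f(0.200000, -1.557761) = 2.263409
  k2 = f(0.250000, -1.444591) = 2.142208
  p ← -1.557761 + 0.1·2.142208 = -1.343541
p(0.3) ≈ -1.3435

-1.3435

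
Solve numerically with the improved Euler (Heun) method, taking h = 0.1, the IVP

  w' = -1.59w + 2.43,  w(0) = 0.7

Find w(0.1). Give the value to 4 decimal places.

Heun: k1 = f(t_n, w_n); k2 = f(t_n + h, w_n + h·k1); w_{n+1} = w_n + (h/2)·(k1 + k2).
t=0.000000, w=0.700000:
  k1 = f(0.000000, 0.700000) = 1.317000
  k2 = f(0.100000, 0.831700) = 1.107597
  w ← 0.700000 + (0.1/2)·(1.317000 + 1.107597) = 0.821230
w(0.1) ≈ 0.8212

0.8212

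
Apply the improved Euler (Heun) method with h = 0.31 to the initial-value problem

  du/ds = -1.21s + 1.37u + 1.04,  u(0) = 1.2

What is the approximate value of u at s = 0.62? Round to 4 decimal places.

3.4496

Heun: k1 = f(s_n, u_n); k2 = f(s_n + h, u_n + h·k1); u_{n+1} = u_n + (h/2)·(k1 + k2).
s=0.000000, u=1.200000:
  k1 = f(0.000000, 1.200000) = 2.684000
  k2 = f(0.310000, 2.032040) = 3.448795
  u ← 1.200000 + (0.31/2)·(2.684000 + 3.448795) = 2.150583
s=0.310000, u=2.150583:
  k1 = f(0.310000, 2.150583) = 3.611199
  k2 = f(0.620000, 3.270055) = 4.769775
  u ← 2.150583 + (0.31/2)·(3.611199 + 4.769775) = 3.449634
u(0.62) ≈ 3.4496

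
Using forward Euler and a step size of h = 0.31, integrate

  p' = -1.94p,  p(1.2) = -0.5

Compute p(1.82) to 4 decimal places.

Euler: p_{n+1} = p_n + h·f(x_n, p_n).
x=1.200000, p=-0.500000: f=0.970000 → p ← -0.500000 + 0.31·0.970000 = -0.199300
x=1.510000, p=-0.199300: f=0.386642 → p ← -0.199300 + 0.31·0.386642 = -0.079441
p(1.82) ≈ -0.0794

-0.0794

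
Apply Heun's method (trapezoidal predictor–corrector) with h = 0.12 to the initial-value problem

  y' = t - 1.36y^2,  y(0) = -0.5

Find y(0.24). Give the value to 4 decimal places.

Heun: k1 = f(t_n, y_n); k2 = f(t_n + h, y_n + h·k1); y_{n+1} = y_n + (h/2)·(k1 + k2).
t=0.000000, y=-0.500000:
  k1 = f(0.000000, -0.500000) = -0.340000
  k2 = f(0.120000, -0.540800) = -0.277752
  y ← -0.500000 + (0.12/2)·(-0.340000 + (-0.277752)) = -0.537065
t=0.120000, y=-0.537065:
  k1 = f(0.120000, -0.537065) = -0.272277
  k2 = f(0.240000, -0.569738) = -0.201458
  y ← -0.537065 + (0.12/2)·(-0.272277 + (-0.201458)) = -0.565489
y(0.24) ≈ -0.5655

-0.5655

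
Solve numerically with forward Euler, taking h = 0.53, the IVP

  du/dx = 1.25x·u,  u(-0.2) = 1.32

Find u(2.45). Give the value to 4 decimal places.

Euler: u_{n+1} = u_n + h·f(x_n, u_n).
x=-0.200000, u=1.320000: f=-0.330000 → u ← 1.320000 + 0.53·(-0.330000) = 1.145100
x=0.330000, u=1.145100: f=0.472354 → u ← 1.145100 + 0.53·0.472354 = 1.395447
x=0.860000, u=1.395447: f=1.500106 → u ← 1.395447 + 0.53·1.500106 = 2.190504
x=1.390000, u=2.190504: f=3.806000 → u ← 2.190504 + 0.53·3.806000 = 4.207684
x=1.920000, u=4.207684: f=10.098441 → u ← 4.207684 + 0.53·10.098441 = 9.559858
u(2.45) ≈ 9.5599

9.5599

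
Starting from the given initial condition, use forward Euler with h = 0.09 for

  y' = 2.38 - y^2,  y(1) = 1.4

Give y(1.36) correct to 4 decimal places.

Euler: y_{n+1} = y_n + h·f(t_n, y_n).
t=1.000000, y=1.400000: f=0.420000 → y ← 1.400000 + 0.09·0.420000 = 1.437800
t=1.090000, y=1.437800: f=0.312731 → y ← 1.437800 + 0.09·0.312731 = 1.465946
t=1.180000, y=1.465946: f=0.231003 → y ← 1.465946 + 0.09·0.231003 = 1.486736
t=1.270000, y=1.486736: f=0.169616 → y ← 1.486736 + 0.09·0.169616 = 1.502001
y(1.36) ≈ 1.5020

1.5020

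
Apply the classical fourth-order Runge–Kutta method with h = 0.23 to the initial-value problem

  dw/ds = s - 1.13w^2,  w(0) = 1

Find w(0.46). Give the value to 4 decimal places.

RK4: k1 = f(s_n, w_n); k2 = f(s_n + h/2, w_n + (h/2)·k1); k3 = f(s_n + h/2, w_n + (h/2)·k2); k4 = f(s_n + h, w_n + h·k3); w_{n+1} = w_n + (h/6)·(k1 + 2k2 + 2k3 + k4).
s=0.000000, w=1.000000:
  k1 = f(0.000000, 1.000000) = -1.130000
  k2 = f(0.115000, 0.870050) = -0.740395
  k3 = f(0.115000, 0.914855) = -0.830763
  k4 = f(0.230000, 0.808924) = -0.509425
  w ← 1.000000 + (0.23/6)·(k1 + 2k2 + 2k3 + k4) = 0.816700
s=0.230000, w=0.816700:
  k1 = f(0.230000, 0.816700) = -0.523708
  k2 = f(0.345000, 0.756473) = -0.301645
  k3 = f(0.345000, 0.782011) = -0.346041
  k4 = f(0.460000, 0.737110) = -0.153965
  w ← 0.816700 + (0.23/6)·(k1 + 2k2 + 2k3 + k4) = 0.741066
w(0.46) ≈ 0.7411

0.7411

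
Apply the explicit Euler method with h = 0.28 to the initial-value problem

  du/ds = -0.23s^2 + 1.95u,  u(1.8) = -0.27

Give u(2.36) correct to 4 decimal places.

Euler: u_{n+1} = u_n + h·f(s_n, u_n).
s=1.800000, u=-0.270000: f=-1.271700 → u ← -0.270000 + 0.28·(-1.271700) = -0.626076
s=2.080000, u=-0.626076: f=-2.215920 → u ← -0.626076 + 0.28·(-2.215920) = -1.246534
u(2.36) ≈ -1.2465

-1.2465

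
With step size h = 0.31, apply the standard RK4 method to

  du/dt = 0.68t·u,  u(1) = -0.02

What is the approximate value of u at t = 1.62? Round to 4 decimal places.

RK4: k1 = f(t_n, u_n); k2 = f(t_n + h/2, u_n + (h/2)·k1); k3 = f(t_n + h/2, u_n + (h/2)·k2); k4 = f(t_n + h, u_n + h·k3); u_{n+1} = u_n + (h/6)·(k1 + 2k2 + 2k3 + k4).
t=1.000000, u=-0.020000:
  k1 = f(1.000000, -0.020000) = -0.013600
  k2 = f(1.155000, -0.022108) = -0.017364
  k3 = f(1.155000, -0.022691) = -0.017822
  k4 = f(1.310000, -0.025525) = -0.022737
  u ← -0.020000 + (0.31/6)·(k1 + 2k2 + 2k3 + k4) = -0.025513
t=1.310000, u=-0.025513:
  k1 = f(1.310000, -0.025513) = -0.022727
  k2 = f(1.465000, -0.029036) = -0.028926
  k3 = f(1.465000, -0.029997) = -0.029883
  k4 = f(1.620000, -0.034777) = -0.038310
  u ← -0.025513 + (0.31/6)·(k1 + 2k2 + 2k3 + k4) = -0.034744
u(1.62) ≈ -0.0347

-0.0347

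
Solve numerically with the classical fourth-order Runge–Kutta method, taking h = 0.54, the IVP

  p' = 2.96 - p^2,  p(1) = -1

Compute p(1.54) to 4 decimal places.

RK4: k1 = f(t_n, p_n); k2 = f(t_n + h/2, p_n + (h/2)·k1); k3 = f(t_n + h/2, p_n + (h/2)·k2); k4 = f(t_n + h, p_n + h·k3); p_{n+1} = p_n + (h/6)·(k1 + 2k2 + 2k3 + k4).
t=1.000000, p=-1.000000:
  k1 = f(1.000000, -1.000000) = 1.960000
  k2 = f(1.270000, -0.470800) = 2.738347
  k3 = f(1.270000, -0.260646) = 2.892064
  k4 = f(1.540000, 0.561714) = 2.644477
  p ← -1.000000 + (0.54/6)·(k1 + 2k2 + 2k3 + k4) = 0.427877
p(1.54) ≈ 0.4279

0.4279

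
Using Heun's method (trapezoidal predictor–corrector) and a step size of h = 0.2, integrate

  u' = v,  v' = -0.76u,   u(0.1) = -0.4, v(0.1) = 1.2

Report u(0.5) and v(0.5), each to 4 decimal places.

Heun on (u,v): k1 = f(t_n, state_n); k2 = f(t_n + h, state_n + h·k1); state_{n+1} = state_n + (h/2)·(k1 + k2).
0.100000: (-0.400000, 1.200000)
  k1 = (1.200000, 0.304000)
  predictor → (-0.160000, 1.260800)
  k2 = (1.260800, 0.121600)
  → (-0.153920, 1.242560)
0.300000: (-0.153920, 1.242560)
  k1 = (1.242560, 0.116979)
  predictor → (0.094592, 1.265956)
  k2 = (1.265956, -0.071890)
  → (0.096932, 1.247069)
(u(0.5), v(0.5)) ≈ (0.0969, 1.2471)

0.0969, 1.2471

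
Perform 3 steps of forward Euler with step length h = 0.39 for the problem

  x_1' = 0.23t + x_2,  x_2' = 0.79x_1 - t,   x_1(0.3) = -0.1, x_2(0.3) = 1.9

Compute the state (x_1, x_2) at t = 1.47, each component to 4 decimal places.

Euler on (x_1,x_2): x_1_{n+1} = x_1_n + h·x_1', x_2_{n+1} = x_2_n + h·x_2'.
0.300000: (-0.100000, 1.900000); f=(1.969000, -0.379000) → (0.667910, 1.752190)
0.690000: (0.667910, 1.752190); f=(1.910890, -0.162351) → (1.413157, 1.688873)
1.080000: (1.413157, 1.688873); f=(1.937273, 0.036394) → (2.168694, 1.703067)
(x_1(1.47), x_2(1.47)) ≈ (2.1687, 1.7031)

2.1687, 1.7031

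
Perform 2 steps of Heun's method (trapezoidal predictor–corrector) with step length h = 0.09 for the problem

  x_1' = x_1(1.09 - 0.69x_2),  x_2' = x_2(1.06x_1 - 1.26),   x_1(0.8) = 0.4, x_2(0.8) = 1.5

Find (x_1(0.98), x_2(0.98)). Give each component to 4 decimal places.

Heun on (x_1,x_2): k1 = f(t_n, state_n); k2 = f(t_n + h, state_n + h·k1); state_{n+1} = state_n + (h/2)·(k1 + k2).
0.800000: (0.400000, 1.500000)
  k1 = (0.022000, -1.254000)
  predictor → (0.401980, 1.387140)
  k2 = (0.053412, -1.156738)
  → (0.403394, 1.391517)
0.890000: (0.403394, 1.391517)
  k1 = (0.052382, -1.158303)
  predictor → (0.408108, 1.287270)
  k2 = (0.082350, -1.065094)
  → (0.409456, 1.291464)
(x_1(0.98), x_2(0.98)) ≈ (0.4095, 1.2915)

0.4095, 1.2915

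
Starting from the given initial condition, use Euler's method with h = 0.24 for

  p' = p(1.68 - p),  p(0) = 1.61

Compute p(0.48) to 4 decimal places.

1.6539

Euler: p_{n+1} = p_n + h·f(x_n, p_n).
x=0.000000, p=1.610000: f=0.112700 → p ← 1.610000 + 0.24·0.112700 = 1.637048
x=0.240000, p=1.637048: f=0.070314 → p ← 1.637048 + 0.24·0.070314 = 1.653923
p(0.48) ≈ 1.6539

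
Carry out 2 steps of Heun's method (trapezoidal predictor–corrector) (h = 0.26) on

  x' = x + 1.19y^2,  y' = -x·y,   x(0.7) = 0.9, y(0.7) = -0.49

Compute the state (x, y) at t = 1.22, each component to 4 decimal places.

1.6325, -0.2611

Heun on (x,y): k1 = f(t_n, state_n); k2 = f(t_n + h, state_n + h·k1); state_{n+1} = state_n + (h/2)·(k1 + k2).
0.700000: (0.900000, -0.490000)
  k1 = (1.185719, 0.441000)
  predictor → (1.208287, -0.375340)
  k2 = (1.375934, 0.453518)
  → (1.233015, -0.373713)
0.960000: (1.233015, -0.373713)
  k1 = (1.399212, 0.460793)
  predictor → (1.596810, -0.253906)
  k2 = (1.673527, 0.405440)
  → (1.632471, -0.261102)
(x(1.22), y(1.22)) ≈ (1.6325, -0.2611)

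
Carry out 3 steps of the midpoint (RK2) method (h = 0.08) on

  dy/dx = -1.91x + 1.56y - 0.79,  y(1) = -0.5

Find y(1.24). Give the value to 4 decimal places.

Midpoint: k1 = f(x_n, y_n); k2 = f(x_n + h/2, y_n + (h/2)·k1); y_{n+1} = y_n + h·k2.
x=1.000000, y=-0.500000:
  k1 = f(1.000000, -0.500000) = -3.480000
  k2 = f(1.040000, -0.639200) = -3.773552
  y ← -0.500000 + 0.08·(-3.773552) = -0.801884
x=1.080000, y=-0.801884:
  k1 = f(1.080000, -0.801884) = -4.103739
  k2 = f(1.120000, -0.966034) = -4.436213
  y ← -0.801884 + 0.08·(-4.436213) = -1.156781
x=1.160000, y=-1.156781:
  k1 = f(1.160000, -1.156781) = -4.810179
  k2 = f(1.200000, -1.349188) = -5.186734
  y ← -1.156781 + 0.08·(-5.186734) = -1.571720
y(1.24) ≈ -1.5717

-1.5717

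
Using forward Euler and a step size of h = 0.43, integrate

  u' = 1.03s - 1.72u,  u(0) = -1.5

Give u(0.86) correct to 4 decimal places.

0.0887

Euler: u_{n+1} = u_n + h·f(s_n, u_n).
s=0.000000, u=-1.500000: f=2.580000 → u ← -1.500000 + 0.43·2.580000 = -0.390600
s=0.430000, u=-0.390600: f=1.114732 → u ← -0.390600 + 0.43·1.114732 = 0.088735
u(0.86) ≈ 0.0887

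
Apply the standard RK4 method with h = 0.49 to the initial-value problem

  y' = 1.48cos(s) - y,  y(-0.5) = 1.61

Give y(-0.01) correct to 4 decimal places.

RK4: k1 = f(s_n, y_n); k2 = f(s_n + h/2, y_n + (h/2)·k1); k3 = f(s_n + h/2, y_n + (h/2)·k2); k4 = f(s_n + h, y_n + h·k3); y_{n+1} = y_n + (h/6)·(k1 + 2k2 + 2k3 + k4).
s=-0.500000, y=1.610000:
  k1 = f(-0.500000, 1.610000) = -0.311178
  k2 = f(-0.255000, 1.533761) = -0.101620
  k3 = f(-0.255000, 1.585103) = -0.152961
  k4 = f(-0.010000, 1.535049) = -0.055123
  y ← 1.610000 + (0.49/6)·(k1 + 2k2 + 2k3 + k4) = 1.538504
y(-0.01) ≈ 1.5385

1.5385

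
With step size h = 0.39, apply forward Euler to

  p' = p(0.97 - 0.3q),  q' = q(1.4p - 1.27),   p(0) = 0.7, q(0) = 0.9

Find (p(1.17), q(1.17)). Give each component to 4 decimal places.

Euler on (p,q): p_{n+1} = p_n + h·p', q_{n+1} = q_n + h·q'.
0.000000: (0.700000, 0.900000); f=(0.490000, -0.261000) → (0.891100, 0.798210)
0.390000: (0.891100, 0.798210); f=(0.650982, -0.017928) → (1.144983, 0.791218)
0.780000: (1.144983, 0.791218); f=(0.838854, 0.263457) → (1.472136, 0.893966)
(p(1.17), q(1.17)) ≈ (1.4721, 0.8940)

1.4721, 0.8940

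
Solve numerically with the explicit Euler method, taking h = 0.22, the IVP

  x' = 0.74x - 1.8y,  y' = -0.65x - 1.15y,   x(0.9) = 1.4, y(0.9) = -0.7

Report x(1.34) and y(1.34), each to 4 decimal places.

2.5016, -0.8126

Euler on (x,y): x_{n+1} = x_n + h·x', y_{n+1} = y_n + h·y'.
0.900000: (1.400000, -0.700000); f=(2.296000, -0.105000) → (1.905120, -0.723100)
1.120000: (1.905120, -0.723100); f=(2.711369, -0.406763) → (2.501621, -0.812588)
(x(1.34), y(1.34)) ≈ (2.5016, -0.8126)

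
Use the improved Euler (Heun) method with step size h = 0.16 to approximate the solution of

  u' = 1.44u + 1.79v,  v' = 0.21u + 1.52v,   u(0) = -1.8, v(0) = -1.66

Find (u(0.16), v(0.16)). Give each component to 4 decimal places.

Heun on (u,v): k1 = f(s_n, state_n); k2 = f(s_n + h, state_n + h·k1); state_{n+1} = state_n + (h/2)·(k1 + k2).
0.000000: (-1.800000, -1.660000)
  k1 = (-5.563400, -2.901200)
  predictor → (-2.690144, -2.124192)
  k2 = (-7.676111, -3.793702)
  → (-2.859161, -2.195592)
(u(0.16), v(0.16)) ≈ (-2.8592, -2.1956)

-2.8592, -2.1956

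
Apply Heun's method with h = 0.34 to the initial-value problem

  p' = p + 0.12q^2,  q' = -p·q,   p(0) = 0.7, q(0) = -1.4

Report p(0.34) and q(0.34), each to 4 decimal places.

1.0553, -1.0488

Heun on (p,q): k1 = f(t_n, state_n); k2 = f(t_n + h, state_n + h·k1); state_{n+1} = state_n + (h/2)·(k1 + k2).
0.000000: (0.700000, -1.400000)
  k1 = (0.935200, 0.980000)
  predictor → (1.017968, -1.066800)
  k2 = (1.154535, 1.085968)
  → (1.055255, -1.048785)
(p(0.34), q(0.34)) ≈ (1.0553, -1.0488)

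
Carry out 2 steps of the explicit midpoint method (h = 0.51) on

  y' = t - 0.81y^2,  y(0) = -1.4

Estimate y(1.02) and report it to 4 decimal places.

Midpoint: k1 = f(t_n, y_n); k2 = f(t_n + h/2, y_n + (h/2)·k1); y_{n+1} = y_n + h·k2.
t=0.000000, y=-1.400000:
  k1 = f(0.000000, -1.400000) = -1.587600
  k2 = f(0.255000, -1.804838) = -2.383527
  y ← -1.400000 + 0.51·(-2.383527) = -2.615599
t=0.510000, y=-2.615599:
  k1 = f(0.510000, -2.615599) = -5.031498
  k2 = f(0.765000, -3.898631) = -11.546450
  y ← -2.615599 + 0.51·(-11.546450) = -8.504288
y(1.02) ≈ -8.5043

-8.5043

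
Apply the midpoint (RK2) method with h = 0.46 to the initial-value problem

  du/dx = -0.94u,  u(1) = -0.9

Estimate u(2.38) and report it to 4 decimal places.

Midpoint: k1 = f(x_n, u_n); k2 = f(x_n + h/2, u_n + (h/2)·k1); u_{n+1} = u_n + h·k2.
x=1.000000, u=-0.900000:
  k1 = f(1.000000, -0.900000) = 0.846000
  k2 = f(1.230000, -0.705420) = 0.663095
  u ← -0.900000 + 0.46·0.663095 = -0.594976
x=1.460000, u=-0.594976:
  k1 = f(1.460000, -0.594976) = 0.559278
  k2 = f(1.690000, -0.466342) = 0.438362
  u ← -0.594976 + 0.46·0.438362 = -0.393330
x=1.920000, u=-0.393330:
  k1 = f(1.920000, -0.393330) = 0.369730
  k2 = f(2.150000, -0.308292) = 0.289794
  u ← -0.393330 + 0.46·0.289794 = -0.260024
u(2.38) ≈ -0.2600

-0.2600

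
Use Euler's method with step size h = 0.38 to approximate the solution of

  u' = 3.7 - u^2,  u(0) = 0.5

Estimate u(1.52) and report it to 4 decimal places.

1.9338

Euler: u_{n+1} = u_n + h·f(s_n, u_n).
s=0.000000, u=0.500000: f=3.450000 → u ← 0.500000 + 0.38·3.450000 = 1.811000
s=0.380000, u=1.811000: f=0.420279 → u ← 1.811000 + 0.38·0.420279 = 1.970706
s=0.760000, u=1.970706: f=-0.183682 → u ← 1.970706 + 0.38·(-0.183682) = 1.900907
s=1.140000, u=1.900907: f=0.086553 → u ← 1.900907 + 0.38·0.086553 = 1.933797
u(1.52) ≈ 1.9338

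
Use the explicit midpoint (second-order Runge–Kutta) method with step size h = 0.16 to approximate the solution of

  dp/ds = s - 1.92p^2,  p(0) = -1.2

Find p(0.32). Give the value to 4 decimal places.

-3.3898

Midpoint: k1 = f(s_n, p_n); k2 = f(s_n + h/2, p_n + (h/2)·k1); p_{n+1} = p_n + h·k2.
s=0.000000, p=-1.200000:
  k1 = f(0.000000, -1.200000) = -2.764800
  k2 = f(0.080000, -1.421184) = -3.797947
  p ← -1.200000 + 0.16·(-3.797947) = -1.807671
s=0.160000, p=-1.807671:
  k1 = f(0.160000, -1.807671) = -6.113938
  k2 = f(0.240000, -2.296787) = -9.888439
  p ← -1.807671 + 0.16·(-9.888439) = -3.389822
p(0.32) ≈ -3.3898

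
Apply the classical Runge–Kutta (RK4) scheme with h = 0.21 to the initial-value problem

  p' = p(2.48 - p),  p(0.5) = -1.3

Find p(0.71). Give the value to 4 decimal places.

RK4: k1 = f(x_n, p_n); k2 = f(x_n + h/2, p_n + (h/2)·k1); k3 = f(x_n + h/2, p_n + (h/2)·k2); k4 = f(x_n + h, p_n + h·k3); p_{n+1} = p_n + (h/6)·(k1 + 2k2 + 2k3 + k4).
x=0.500000, p=-1.300000:
  k1 = f(0.500000, -1.300000) = -4.914000
  k2 = f(0.605000, -1.815970) = -7.801353
  k3 = f(0.605000, -2.119142) = -9.746235
  k4 = f(0.710000, -3.346709) = -19.500303
  p ← -1.300000 + (0.21/6)·(k1 + 2k2 + 2k3 + k4) = -3.382832
p(0.71) ≈ -3.3828

-3.3828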